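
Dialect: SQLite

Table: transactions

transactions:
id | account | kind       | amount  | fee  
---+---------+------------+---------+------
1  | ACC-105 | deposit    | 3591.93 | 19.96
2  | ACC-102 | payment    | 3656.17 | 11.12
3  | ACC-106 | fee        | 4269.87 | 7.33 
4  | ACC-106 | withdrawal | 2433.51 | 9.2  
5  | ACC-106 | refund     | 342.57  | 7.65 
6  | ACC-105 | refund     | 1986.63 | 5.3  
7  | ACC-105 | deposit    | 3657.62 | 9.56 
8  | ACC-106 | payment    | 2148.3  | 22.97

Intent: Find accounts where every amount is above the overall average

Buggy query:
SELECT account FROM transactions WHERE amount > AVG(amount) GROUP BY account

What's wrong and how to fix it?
Bug: AVG() is an aggregate; it can't sit directly in WHERE

Fix: Compute the overall average in a scalar subquery and compare each group's MIN against it in HAVING

Corrected query:
SELECT account FROM transactions GROUP BY account HAVING MIN(amount) > (SELECT AVG(amount) FROM transactions)

Result:
account
-------
ACC-102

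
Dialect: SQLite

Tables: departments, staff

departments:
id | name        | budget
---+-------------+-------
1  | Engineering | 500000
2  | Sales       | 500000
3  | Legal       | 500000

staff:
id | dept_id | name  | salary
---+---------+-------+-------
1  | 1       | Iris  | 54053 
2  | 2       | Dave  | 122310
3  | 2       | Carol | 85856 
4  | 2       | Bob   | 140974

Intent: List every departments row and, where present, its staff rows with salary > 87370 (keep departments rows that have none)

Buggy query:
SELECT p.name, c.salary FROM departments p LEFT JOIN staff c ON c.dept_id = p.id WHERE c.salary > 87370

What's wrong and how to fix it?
Bug: A WHERE condition on the right-hand table after LEFT JOIN drops unmatched parents

Fix: Put 'c.salary > 87370' in the JOIN's ON clause instead of WHERE

Corrected query:
SELECT p.name, c.salary FROM departments p LEFT JOIN staff c ON c.dept_id = p.id AND c.salary > 87370

Result:
name        | salary
------------+-------
Engineering | NULL  
Sales       | 122310
Sales       | 140974
Legal       | NULL  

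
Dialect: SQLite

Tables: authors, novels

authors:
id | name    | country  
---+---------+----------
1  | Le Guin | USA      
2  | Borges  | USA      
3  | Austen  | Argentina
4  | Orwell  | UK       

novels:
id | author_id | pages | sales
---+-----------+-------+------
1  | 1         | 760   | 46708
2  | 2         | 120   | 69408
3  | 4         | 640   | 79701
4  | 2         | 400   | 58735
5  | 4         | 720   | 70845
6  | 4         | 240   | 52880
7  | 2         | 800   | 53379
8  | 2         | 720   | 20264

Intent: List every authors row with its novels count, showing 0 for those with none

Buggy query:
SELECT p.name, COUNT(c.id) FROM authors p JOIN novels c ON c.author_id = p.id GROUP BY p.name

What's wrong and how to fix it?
Bug: An inner join excludes parents with zero children

Fix: Switch to LEFT JOIN to retain unmatched parent rows

Corrected query:
SELECT p.name, COUNT(c.id) FROM authors p LEFT JOIN novels c ON c.author_id = p.id GROUP BY p.name

Result:
name    | COUNT(c.id)
--------+------------
Austen  | 0          
Borges  | 4          
Le Guin | 1          
Orwell  | 3          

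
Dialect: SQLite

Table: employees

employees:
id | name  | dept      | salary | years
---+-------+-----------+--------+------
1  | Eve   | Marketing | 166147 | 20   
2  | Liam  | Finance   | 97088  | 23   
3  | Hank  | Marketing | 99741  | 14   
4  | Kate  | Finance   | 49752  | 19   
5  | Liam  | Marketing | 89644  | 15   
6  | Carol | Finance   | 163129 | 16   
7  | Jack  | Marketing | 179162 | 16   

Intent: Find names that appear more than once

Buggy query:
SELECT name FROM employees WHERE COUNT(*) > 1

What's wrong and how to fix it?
Bug: WHERE can't reference COUNT(*); aggregates are computed after WHERE

Fix: GROUP BY name, then filter groups with HAVING COUNT(*) > 1

Corrected query:
SELECT name FROM employees GROUP BY name HAVING COUNT(*) > 1

Result:
name
----
Liam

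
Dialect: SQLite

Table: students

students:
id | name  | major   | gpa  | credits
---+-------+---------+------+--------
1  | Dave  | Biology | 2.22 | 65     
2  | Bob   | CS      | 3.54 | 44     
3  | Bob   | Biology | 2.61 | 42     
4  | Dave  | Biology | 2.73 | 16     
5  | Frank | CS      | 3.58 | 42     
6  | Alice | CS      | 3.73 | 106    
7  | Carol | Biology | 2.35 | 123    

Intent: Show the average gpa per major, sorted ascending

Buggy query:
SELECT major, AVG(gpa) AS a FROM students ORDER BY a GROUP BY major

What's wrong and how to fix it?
Bug: GROUP BY must precede ORDER BY

Fix: Move ORDER BY to the end, after GROUP BY

Corrected query:
SELECT major, AVG(gpa) AS a FROM students GROUP BY major ORDER BY a

Result:
major   | a       
--------+---------
Biology | 2.4775  
CS      | 3.616667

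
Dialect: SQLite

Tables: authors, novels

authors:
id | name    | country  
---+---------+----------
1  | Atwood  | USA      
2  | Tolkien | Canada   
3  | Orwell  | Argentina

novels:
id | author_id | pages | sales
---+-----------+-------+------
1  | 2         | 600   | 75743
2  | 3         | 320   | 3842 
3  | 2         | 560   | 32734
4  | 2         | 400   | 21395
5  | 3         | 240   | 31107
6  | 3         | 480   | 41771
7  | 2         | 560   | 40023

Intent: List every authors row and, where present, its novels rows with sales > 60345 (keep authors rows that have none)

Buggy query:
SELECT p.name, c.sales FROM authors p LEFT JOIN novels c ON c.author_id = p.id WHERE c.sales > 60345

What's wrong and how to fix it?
Bug: Filtering c.sales in WHERE discards the NULL rows produced by LEFT JOIN, turning it into an inner join

Fix: Move the right-table condition into the ON clause so unmatched parents are kept

Corrected query:
SELECT p.name, c.sales FROM authors p LEFT JOIN novels c ON c.author_id = p.id AND c.sales > 60345

Result:
name    | sales
--------+------
Atwood  | NULL 
Tolkien | 75743
Orwell  | NULL 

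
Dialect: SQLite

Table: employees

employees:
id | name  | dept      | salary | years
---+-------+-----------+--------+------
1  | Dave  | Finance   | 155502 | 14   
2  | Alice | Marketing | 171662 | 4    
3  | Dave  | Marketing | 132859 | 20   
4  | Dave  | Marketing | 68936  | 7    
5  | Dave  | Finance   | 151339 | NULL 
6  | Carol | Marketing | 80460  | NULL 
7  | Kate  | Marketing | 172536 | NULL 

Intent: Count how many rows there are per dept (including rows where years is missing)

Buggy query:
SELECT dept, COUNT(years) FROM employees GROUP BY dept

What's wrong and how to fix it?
Bug: COUNT(years) skips NULLs, so groups with missing years are undercounted

Fix: Replace COUNT(years) with COUNT(*)

Corrected query:
SELECT dept, COUNT(*) FROM employees GROUP BY dept

Result:
dept      | COUNT(*)
----------+---------
Finance   | 2       
Marketing | 5       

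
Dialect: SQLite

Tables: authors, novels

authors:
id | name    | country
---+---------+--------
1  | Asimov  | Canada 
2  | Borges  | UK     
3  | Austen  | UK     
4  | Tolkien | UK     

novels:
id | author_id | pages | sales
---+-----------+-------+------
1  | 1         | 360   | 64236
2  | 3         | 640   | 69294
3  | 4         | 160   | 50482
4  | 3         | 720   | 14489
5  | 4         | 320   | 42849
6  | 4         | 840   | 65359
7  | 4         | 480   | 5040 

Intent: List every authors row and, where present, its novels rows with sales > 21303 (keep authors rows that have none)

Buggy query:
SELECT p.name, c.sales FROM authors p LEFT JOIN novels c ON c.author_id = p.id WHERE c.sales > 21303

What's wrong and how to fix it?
Bug: Filtering c.sales in WHERE discards the NULL rows produced by LEFT JOIN, turning it into an inner join

Fix: Put 'c.sales > 21303' in the JOIN's ON clause instead of WHERE

Corrected query:
SELECT p.name, c.sales FROM authors p LEFT JOIN novels c ON c.author_id = p.id AND c.sales > 21303

Result:
name    | sales
--------+------
Asimov  | 64236
Borges  | NULL 
Austen  | 69294
Tolkien | 42849
Tolkien | 50482
Tolkien | 65359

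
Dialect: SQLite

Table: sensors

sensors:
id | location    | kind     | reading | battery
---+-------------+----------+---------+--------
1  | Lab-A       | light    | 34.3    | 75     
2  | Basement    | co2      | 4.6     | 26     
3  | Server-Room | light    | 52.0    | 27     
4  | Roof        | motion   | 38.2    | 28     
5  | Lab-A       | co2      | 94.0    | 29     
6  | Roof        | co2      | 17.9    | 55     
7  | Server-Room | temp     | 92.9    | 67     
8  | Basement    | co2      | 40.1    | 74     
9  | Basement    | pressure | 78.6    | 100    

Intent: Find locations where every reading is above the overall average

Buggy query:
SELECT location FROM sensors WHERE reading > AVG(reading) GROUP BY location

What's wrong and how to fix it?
Bug: WHERE evaluates per row before aggregation, so AVG() is unavailable

Fix: Use a subquery for AVG and a HAVING MIN(...) filter so the condition holds for every row in the group

Corrected query:
SELECT location FROM sensors GROUP BY location HAVING MIN(reading) > (SELECT AVG(reading) FROM sensors)

Result:
location   
-----------
Server-Room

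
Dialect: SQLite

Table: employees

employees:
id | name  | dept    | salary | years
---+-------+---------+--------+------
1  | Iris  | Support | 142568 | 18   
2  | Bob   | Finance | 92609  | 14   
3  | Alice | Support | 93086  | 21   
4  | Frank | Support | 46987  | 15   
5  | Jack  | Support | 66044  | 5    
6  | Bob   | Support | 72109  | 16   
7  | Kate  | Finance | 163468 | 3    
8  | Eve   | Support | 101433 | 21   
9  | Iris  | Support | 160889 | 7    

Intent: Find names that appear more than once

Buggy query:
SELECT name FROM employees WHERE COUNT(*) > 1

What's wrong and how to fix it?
Bug: WHERE can't reference COUNT(*); aggregates are computed after WHERE

Fix: Group first, then use HAVING for the count condition

Corrected query:
SELECT name FROM employees GROUP BY name HAVING COUNT(*) > 1

Result:
name
----
Bob 
Iris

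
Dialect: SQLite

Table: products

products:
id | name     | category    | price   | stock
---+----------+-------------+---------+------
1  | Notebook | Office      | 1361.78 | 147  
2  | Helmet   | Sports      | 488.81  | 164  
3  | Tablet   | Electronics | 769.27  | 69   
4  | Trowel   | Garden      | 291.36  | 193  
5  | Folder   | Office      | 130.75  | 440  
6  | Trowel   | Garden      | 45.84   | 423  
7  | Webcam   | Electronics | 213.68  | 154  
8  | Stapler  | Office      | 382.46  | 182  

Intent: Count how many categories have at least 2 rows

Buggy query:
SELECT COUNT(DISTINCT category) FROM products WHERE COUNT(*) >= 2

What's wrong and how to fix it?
Bug: WHERE filters individual rows, not groups, so a group-level COUNT is invalid there

Fix: Use a subquery that GROUPs and filters with HAVING, then count its rows

Corrected query:
SELECT COUNT(*) FROM (SELECT category FROM products GROUP BY category HAVING COUNT(*) >= 2)

Result:
COUNT(*)
--------
3       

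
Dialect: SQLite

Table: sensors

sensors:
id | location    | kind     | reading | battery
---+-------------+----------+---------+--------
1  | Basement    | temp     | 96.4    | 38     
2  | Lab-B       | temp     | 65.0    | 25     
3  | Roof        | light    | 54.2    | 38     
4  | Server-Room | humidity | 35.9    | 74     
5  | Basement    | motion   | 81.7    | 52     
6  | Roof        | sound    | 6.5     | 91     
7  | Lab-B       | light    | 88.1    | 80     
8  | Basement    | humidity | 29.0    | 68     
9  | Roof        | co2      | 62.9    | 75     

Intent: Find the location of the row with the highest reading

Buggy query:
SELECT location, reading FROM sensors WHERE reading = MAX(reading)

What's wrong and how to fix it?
Bug: MAX(reading) is an aggregate and cannot be used directly in WHERE

Fix: Wrap MAX in a scalar subquery so WHERE compares against a single value

Corrected query:
SELECT location, reading FROM sensors WHERE reading = (SELECT MAX(reading) FROM sensors)

Result:
location | reading
---------+--------
Basement | 96.4   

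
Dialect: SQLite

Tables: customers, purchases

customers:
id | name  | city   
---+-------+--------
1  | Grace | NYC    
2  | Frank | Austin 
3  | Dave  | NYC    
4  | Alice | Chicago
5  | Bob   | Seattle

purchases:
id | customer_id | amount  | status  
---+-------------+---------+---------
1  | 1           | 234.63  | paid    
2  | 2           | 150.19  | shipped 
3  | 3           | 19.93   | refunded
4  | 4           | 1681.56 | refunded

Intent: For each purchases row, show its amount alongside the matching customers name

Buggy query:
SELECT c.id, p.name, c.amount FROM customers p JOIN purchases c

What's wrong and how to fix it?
Bug: JOIN with no ON clause produces a cartesian product; every purchases row pairs with every customers row

Fix: Specify the join condition linking the foreign key to the parent id

Corrected query:
SELECT c.id, p.name, c.amount FROM customers p JOIN purchases c ON c.customer_id = p.id

Result:
id | name  | amount 
---+-------+--------
1  | Grace | 234.63 
2  | Frank | 150.19 
3  | Dave  | 19.93  
4  | Alice | 1681.56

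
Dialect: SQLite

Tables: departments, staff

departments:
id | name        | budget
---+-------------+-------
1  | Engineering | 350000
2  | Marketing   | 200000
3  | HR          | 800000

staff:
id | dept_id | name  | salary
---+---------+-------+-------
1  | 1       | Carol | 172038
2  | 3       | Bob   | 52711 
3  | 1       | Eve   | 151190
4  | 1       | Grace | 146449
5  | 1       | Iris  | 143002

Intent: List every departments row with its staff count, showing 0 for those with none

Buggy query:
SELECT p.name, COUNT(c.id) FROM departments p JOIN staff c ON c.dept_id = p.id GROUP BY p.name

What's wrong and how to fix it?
Bug: An inner join excludes parents with zero children

Fix: Use LEFT JOIN so parents without children still appear (COUNT(c.id) gives 0)

Corrected query:
SELECT p.name, COUNT(c.id) FROM departments p LEFT JOIN staff c ON c.dept_id = p.id GROUP BY p.name

Result:
name        | COUNT(c.id)
------------+------------
Engineering | 4          
HR          | 1          
Marketing   | 0          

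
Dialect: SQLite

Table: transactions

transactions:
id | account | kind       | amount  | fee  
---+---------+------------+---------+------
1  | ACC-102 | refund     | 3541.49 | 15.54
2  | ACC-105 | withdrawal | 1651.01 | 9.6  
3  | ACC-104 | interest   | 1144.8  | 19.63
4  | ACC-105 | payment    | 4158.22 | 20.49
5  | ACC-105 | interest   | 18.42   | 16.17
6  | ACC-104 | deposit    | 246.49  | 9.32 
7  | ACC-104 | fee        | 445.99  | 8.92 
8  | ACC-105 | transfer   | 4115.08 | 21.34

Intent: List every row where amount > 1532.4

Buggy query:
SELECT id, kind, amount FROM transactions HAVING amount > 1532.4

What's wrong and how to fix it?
Bug: This is a non-aggregate query (no GROUP BY, no aggregates), so in SQLite the HAVING clause is invalid here; a row-level condition belongs in WHERE

Fix: Use WHERE for row-level filtering

Corrected query:
SELECT id, kind, amount FROM transactions WHERE amount > 1532.4

Result:
id | kind       | amount 
---+------------+--------
1  | refund     | 3541.49
2  | withdrawal | 1651.01
4  | payment    | 4158.22
8  | transfer   | 4115.08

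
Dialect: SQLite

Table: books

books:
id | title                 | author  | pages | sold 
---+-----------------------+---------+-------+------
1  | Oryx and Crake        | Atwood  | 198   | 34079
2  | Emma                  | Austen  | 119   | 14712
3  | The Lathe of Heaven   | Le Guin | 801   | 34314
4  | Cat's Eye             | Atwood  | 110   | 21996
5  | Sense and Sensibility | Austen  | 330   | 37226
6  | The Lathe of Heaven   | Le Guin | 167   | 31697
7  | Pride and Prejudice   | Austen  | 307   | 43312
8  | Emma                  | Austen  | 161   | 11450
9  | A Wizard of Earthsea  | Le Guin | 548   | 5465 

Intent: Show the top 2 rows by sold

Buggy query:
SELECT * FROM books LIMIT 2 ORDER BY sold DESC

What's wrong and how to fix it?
Bug: ORDER BY cannot follow LIMIT; LIMIT is the final clause

Fix: Swap the clauses: ORDER BY first, then LIMIT

Corrected query:
SELECT * FROM books ORDER BY sold DESC LIMIT 2

Result:
id | title                 | author | pages | sold 
---+-----------------------+--------+-------+------
7  | Pride and Prejudice   | Austen | 307   | 43312
5  | Sense and Sensibility | Austen | 330   | 37226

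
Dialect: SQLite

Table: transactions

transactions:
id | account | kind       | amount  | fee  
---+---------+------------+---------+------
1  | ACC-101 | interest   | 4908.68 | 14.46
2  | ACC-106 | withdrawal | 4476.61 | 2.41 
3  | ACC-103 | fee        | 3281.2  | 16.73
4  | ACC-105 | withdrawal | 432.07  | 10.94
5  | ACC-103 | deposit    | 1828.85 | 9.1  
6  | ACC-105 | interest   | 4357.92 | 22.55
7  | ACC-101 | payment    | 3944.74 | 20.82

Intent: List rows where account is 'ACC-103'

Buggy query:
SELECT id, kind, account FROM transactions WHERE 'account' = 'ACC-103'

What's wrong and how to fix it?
Bug: 'account' in single quotes is a string literal, not the column; the comparison is literal-vs-literal and never true

Fix: Reference the column as account without single quotes

Corrected query:
SELECT id, kind, account FROM transactions WHERE account = 'ACC-103'

Result:
id | kind    | account
---+---------+--------
3  | fee     | ACC-103
5  | deposit | ACC-103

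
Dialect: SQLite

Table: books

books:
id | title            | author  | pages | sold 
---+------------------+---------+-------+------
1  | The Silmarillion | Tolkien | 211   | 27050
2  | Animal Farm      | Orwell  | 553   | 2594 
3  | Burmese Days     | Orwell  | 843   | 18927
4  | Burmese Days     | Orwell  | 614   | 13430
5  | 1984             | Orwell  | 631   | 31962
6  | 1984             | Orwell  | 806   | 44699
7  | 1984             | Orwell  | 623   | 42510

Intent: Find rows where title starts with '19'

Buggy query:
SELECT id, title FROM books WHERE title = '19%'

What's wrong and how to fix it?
Bug: Wildcards only work with LIKE; '=' treats '%' as a literal character

Fix: Use LIKE for wildcard pattern matching

Corrected query:
SELECT id, title FROM books WHERE title LIKE '19%'

Result:
id | title
---+------
5  | 1984 
6  | 1984 
7  | 1984 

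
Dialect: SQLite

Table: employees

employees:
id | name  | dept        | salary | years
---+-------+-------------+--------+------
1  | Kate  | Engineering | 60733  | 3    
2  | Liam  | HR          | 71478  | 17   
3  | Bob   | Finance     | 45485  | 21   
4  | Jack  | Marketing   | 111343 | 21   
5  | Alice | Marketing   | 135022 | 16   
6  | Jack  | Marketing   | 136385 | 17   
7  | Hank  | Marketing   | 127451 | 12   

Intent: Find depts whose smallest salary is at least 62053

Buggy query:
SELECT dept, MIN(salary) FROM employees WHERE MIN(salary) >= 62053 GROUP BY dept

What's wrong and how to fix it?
Bug: Aggregates like MIN are computed per group after WHERE runs

Fix: Use HAVING for the per-group MIN condition

Corrected query:
SELECT dept, MIN(salary) FROM employees GROUP BY dept HAVING MIN(salary) >= 62053

Result:
dept      | MIN(salary)
----------+------------
HR        | 71478      
Marketing | 111343     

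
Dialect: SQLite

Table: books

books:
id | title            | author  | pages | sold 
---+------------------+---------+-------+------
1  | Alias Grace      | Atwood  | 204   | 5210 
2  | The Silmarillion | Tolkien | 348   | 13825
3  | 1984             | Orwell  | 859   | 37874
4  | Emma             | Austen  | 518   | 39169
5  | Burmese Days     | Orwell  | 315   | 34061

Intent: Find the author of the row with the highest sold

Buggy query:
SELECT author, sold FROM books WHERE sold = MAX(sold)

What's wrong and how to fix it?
Bug: MAX(sold) is an aggregate and cannot be used directly in WHERE

Fix: Use a subquery: WHERE sold = (SELECT MAX(sold) FROM books)

Corrected query:
SELECT author, sold FROM books WHERE sold = (SELECT MAX(sold) FROM books)

Result:
author | sold 
-------+------
Austen | 39169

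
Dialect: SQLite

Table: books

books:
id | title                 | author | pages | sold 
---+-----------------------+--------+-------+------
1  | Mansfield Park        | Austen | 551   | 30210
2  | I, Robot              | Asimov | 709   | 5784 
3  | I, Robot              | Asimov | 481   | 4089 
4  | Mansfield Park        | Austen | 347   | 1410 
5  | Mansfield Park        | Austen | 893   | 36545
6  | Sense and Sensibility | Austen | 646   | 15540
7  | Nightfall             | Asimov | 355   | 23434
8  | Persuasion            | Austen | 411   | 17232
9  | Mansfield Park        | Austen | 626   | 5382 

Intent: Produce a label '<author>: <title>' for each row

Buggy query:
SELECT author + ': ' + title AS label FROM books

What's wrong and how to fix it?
Bug: SQLite uses || for string concatenation; + coerces text to numbers (yielding 0)

Fix: Replace + with || to concatenate text

Corrected query:
SELECT author || ': ' || title AS label FROM books

Result:
label                        
-----------------------------
Austen: Mansfield Park       
Asimov: I, Robot             
Asimov: I, Robot             
Austen: Mansfield Park       
Austen: Mansfield Park       
Austen: Sense and Sensibility
Asimov: Nightfall            
Austen: Persuasion           
Austen: Mansfield Park       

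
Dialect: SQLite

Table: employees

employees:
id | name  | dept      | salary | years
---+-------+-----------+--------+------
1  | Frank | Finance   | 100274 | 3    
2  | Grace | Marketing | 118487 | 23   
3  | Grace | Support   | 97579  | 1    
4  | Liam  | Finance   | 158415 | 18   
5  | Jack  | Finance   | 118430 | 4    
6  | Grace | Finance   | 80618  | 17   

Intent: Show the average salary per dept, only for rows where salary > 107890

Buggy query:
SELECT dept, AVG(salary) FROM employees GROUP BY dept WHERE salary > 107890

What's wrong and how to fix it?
Bug: WHERE cannot follow GROUP BY

Fix: Move the WHERE clause before GROUP BY

Corrected query:
SELECT dept, AVG(salary) FROM employees WHERE salary > 107890 GROUP BY dept

Result:
dept      | AVG(salary)
----------+------------
Finance   | 138422.5   
Marketing | 118487     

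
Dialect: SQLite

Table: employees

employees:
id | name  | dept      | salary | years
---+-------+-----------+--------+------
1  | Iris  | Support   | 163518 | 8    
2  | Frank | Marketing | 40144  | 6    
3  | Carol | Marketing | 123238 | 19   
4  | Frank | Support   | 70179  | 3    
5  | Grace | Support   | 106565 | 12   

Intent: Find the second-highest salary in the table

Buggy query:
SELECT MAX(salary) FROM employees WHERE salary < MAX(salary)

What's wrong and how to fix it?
Bug: The inner MAX is an aggregate inside WHERE, which is not allowed

Fix: Put the inner MAX in a scalar subquery

Corrected query:
SELECT MAX(salary) FROM employees WHERE salary < (SELECT MAX(salary) FROM employees)

Result:
MAX(salary)
-----------
123238     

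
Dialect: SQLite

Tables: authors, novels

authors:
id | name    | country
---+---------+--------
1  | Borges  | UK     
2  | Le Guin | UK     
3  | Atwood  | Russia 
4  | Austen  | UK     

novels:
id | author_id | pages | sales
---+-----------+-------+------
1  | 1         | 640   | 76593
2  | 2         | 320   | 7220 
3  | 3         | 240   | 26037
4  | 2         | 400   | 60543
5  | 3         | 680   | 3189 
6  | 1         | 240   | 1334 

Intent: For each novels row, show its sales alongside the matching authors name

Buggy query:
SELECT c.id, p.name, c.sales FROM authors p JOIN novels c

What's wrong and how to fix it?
Bug: JOIN with no ON clause produces a cartesian product; every novels row pairs with every authors row

Fix: Add ON c.author_id = p.id to the JOIN

Corrected query:
SELECT c.id, p.name, c.sales FROM authors p JOIN novels c ON c.author_id = p.id

Result:
id | name    | sales
---+---------+------
1  | Borges  | 76593
2  | Le Guin | 7220 
3  | Atwood  | 26037
4  | Le Guin | 60543
5  | Atwood  | 3189 
6  | Borges  | 1334 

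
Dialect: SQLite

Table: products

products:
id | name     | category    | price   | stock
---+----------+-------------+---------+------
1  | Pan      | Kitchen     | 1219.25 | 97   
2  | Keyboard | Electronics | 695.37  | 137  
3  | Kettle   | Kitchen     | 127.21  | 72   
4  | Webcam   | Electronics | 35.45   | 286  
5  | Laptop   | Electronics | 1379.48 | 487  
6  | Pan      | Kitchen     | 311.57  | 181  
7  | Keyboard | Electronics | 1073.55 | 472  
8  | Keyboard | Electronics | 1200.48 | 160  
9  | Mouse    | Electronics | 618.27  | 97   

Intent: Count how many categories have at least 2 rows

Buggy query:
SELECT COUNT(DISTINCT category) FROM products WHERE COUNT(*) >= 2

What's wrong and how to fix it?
Bug: COUNT(*) cannot appear in WHERE; the per-group count doesn't exist yet

Fix: Group first with HAVING COUNT(*) >= 2, then COUNT the resulting groups

Corrected query:
SELECT COUNT(*) FROM (SELECT category FROM products GROUP BY category HAVING COUNT(*) >= 2)

Result:
COUNT(*)
--------
2       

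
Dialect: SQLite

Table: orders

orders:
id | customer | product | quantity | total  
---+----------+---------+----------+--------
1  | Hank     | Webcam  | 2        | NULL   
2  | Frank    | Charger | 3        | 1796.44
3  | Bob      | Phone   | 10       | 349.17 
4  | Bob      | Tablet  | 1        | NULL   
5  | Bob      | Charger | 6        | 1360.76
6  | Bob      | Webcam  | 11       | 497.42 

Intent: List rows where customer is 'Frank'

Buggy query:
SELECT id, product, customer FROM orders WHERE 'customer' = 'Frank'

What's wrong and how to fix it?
Bug: Single quotes denote string literals in SQL; the column name is being compared as a constant string

Fix: Reference the column as customer without single quotes

Corrected query:
SELECT id, product, customer FROM orders WHERE customer = 'Frank'

Result:
id | product | customer
---+---------+---------
2  | Charger | Frank   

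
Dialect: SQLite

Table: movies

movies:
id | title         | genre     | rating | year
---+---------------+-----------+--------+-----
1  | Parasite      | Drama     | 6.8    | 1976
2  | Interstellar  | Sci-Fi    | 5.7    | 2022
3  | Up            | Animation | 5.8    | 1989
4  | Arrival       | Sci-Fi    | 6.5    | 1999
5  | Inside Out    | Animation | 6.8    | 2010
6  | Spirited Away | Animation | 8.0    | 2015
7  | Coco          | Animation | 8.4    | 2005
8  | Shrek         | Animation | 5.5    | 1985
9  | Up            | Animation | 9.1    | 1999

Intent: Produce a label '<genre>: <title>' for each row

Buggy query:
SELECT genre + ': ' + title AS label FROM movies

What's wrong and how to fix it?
Bug: SQLite uses || for string concatenation; + coerces text to numbers (yielding 0)

Fix: Replace + with || to concatenate text

Corrected query:
SELECT genre || ': ' || title AS label FROM movies

Result:
label                   
------------------------
Drama: Parasite         
Sci-Fi: Interstellar    
Animation: Up           
Sci-Fi: Arrival         
Animation: Inside Out   
Animation: Spirited Away
Animation: Coco         
Animation: Shrek        
Animation: Up           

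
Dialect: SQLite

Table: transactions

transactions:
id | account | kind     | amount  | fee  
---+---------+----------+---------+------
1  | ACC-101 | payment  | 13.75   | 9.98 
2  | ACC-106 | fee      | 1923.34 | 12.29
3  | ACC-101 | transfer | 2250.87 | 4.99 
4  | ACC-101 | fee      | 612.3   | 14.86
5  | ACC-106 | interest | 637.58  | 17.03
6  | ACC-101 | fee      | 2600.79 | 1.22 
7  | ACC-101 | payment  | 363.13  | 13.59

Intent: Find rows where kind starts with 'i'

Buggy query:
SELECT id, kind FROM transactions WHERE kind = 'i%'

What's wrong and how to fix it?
Bug: Wildcards only work with LIKE; '=' treats '%' as a literal character

Fix: Replace '=' with LIKE so 'i%' is treated as a pattern

Corrected query:
SELECT id, kind FROM transactions WHERE kind LIKE 'i%'

Result:
id | kind    
---+---------
5  | interest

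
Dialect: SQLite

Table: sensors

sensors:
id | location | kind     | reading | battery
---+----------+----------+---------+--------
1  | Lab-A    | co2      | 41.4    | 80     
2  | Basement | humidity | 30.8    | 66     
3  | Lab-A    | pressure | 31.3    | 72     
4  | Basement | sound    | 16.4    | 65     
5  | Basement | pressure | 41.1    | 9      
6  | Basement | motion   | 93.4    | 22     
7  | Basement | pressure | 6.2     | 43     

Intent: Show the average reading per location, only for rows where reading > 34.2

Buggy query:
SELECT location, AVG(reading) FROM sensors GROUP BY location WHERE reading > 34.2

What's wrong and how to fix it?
Bug: Row-level WHERE must come before GROUP BY in the clause order

Fix: Move the WHERE clause before GROUP BY

Corrected query:
SELECT location, AVG(reading) FROM sensors WHERE reading > 34.2 GROUP BY location

Result:
location | AVG(reading)
---------+-------------
Basement | 67.25       
Lab-A    | 41.4        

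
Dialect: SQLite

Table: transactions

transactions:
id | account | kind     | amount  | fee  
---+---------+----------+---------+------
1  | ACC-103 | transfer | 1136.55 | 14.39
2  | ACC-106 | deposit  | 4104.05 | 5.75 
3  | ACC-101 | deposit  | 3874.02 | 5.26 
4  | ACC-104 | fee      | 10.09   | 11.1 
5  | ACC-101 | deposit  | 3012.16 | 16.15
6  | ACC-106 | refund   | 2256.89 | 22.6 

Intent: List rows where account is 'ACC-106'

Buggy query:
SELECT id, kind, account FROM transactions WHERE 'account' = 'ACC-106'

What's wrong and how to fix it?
Bug: 'account' in single quotes is a string literal, not the column; the comparison is literal-vs-literal and never true

Fix: Reference the column as account without single quotes

Corrected query:
SELECT id, kind, account FROM transactions WHERE account = 'ACC-106'

Result:
id | kind    | account
---+---------+--------
2  | deposit | ACC-106
6  | refund  | ACC-106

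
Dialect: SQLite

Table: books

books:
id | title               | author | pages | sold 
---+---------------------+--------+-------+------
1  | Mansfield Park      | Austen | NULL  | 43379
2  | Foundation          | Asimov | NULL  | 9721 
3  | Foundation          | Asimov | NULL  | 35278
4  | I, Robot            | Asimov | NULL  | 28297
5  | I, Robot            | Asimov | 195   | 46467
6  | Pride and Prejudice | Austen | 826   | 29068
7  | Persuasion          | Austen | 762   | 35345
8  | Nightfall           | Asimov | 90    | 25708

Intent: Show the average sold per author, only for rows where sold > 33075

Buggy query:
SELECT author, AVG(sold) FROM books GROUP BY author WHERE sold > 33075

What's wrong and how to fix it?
Bug: Row-level WHERE must come before GROUP BY in the clause order

Fix: Move the WHERE clause before GROUP BY

Corrected query:
SELECT author, AVG(sold) FROM books WHERE sold > 33075 GROUP BY author

Result:
author | AVG(sold)
-------+----------
Asimov | 40872.5  
Austen | 39362    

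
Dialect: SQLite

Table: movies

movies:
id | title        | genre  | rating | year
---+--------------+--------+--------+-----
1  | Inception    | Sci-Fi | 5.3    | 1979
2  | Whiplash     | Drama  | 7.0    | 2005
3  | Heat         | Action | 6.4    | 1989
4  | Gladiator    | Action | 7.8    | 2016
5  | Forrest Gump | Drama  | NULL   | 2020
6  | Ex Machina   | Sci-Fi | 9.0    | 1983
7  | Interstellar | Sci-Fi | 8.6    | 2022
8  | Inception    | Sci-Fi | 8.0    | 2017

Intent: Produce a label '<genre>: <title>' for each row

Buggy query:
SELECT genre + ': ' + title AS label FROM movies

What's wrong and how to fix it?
Bug: SQLite uses || for string concatenation; + coerces text to numbers (yielding 0)

Fix: Use the || operator for string concatenation

Corrected query:
SELECT genre || ': ' || title AS label FROM movies

Result:
label               
--------------------
Sci-Fi: Inception   
Drama: Whiplash     
Action: Heat        
Action: Gladiator   
Drama: Forrest Gump 
Sci-Fi: Ex Machina  
Sci-Fi: Interstellar
Sci-Fi: Inception   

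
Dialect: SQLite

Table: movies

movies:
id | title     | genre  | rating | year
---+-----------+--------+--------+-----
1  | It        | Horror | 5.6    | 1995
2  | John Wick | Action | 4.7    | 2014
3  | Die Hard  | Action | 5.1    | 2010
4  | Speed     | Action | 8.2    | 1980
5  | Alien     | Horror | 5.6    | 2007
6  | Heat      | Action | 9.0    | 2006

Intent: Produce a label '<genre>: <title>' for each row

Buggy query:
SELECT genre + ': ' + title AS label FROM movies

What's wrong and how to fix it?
Bug: '+' is numeric addition; on text columns SQLite converts them to 0 instead of concatenating

Fix: Use the || operator for string concatenation

Corrected query:
SELECT genre || ': ' || title AS label FROM movies

Result:
label            
-----------------
Horror: It       
Action: John Wick
Action: Die Hard 
Action: Speed    
Horror: Alien    
Action: Heat     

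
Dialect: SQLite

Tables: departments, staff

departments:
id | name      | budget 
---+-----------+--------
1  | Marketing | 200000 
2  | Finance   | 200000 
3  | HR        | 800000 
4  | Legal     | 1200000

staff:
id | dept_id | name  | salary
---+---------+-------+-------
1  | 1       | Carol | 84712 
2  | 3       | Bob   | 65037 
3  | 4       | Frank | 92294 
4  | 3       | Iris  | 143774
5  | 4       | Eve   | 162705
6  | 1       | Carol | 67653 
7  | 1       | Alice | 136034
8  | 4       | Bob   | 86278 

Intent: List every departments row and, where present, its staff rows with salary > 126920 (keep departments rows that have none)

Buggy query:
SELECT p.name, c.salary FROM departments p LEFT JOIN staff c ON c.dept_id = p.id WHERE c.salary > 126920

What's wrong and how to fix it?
Bug: Filtering c.salary in WHERE discards the NULL rows produced by LEFT JOIN, turning it into an inner join

Fix: Put 'c.salary > 126920' in the JOIN's ON clause instead of WHERE

Corrected query:
SELECT p.name, c.salary FROM departments p LEFT JOIN staff c ON c.dept_id = p.id AND c.salary > 126920

Result:
name      | salary
----------+-------
Marketing | 136034
Finance   | NULL  
HR        | 143774
Legal     | 162705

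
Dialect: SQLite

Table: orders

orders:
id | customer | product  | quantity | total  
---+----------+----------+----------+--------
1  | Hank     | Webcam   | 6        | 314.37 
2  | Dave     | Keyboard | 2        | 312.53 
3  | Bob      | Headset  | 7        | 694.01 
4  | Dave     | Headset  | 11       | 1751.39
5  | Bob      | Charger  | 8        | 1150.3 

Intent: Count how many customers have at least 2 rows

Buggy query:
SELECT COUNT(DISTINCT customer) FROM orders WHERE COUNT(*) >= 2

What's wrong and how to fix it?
Bug: COUNT(*) cannot appear in WHERE; the per-group count doesn't exist yet

Fix: Use a subquery that GROUPs and filters with HAVING, then count its rows

Corrected query:
SELECT COUNT(*) FROM (SELECT customer FROM orders GROUP BY customer HAVING COUNT(*) >= 2)

Result:
COUNT(*)
--------
2       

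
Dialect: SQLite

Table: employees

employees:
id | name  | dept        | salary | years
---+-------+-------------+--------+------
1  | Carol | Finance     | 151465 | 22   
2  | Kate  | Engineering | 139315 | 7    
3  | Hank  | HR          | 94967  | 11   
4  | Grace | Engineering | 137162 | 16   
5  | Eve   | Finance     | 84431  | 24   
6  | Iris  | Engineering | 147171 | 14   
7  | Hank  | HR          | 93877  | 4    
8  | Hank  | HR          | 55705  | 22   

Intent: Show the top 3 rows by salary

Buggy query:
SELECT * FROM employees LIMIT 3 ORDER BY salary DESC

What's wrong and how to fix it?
Bug: ORDER BY cannot follow LIMIT; LIMIT is the final clause

Fix: Sort with ORDER BY, then apply LIMIT

Corrected query:
SELECT * FROM employees ORDER BY salary DESC LIMIT 3

Result:
id | name  | dept        | salary | years
---+-------+-------------+--------+------
1  | Carol | Finance     | 151465 | 22   
6  | Iris  | Engineering | 147171 | 14   
2  | Kate  | Engineering | 139315 | 7    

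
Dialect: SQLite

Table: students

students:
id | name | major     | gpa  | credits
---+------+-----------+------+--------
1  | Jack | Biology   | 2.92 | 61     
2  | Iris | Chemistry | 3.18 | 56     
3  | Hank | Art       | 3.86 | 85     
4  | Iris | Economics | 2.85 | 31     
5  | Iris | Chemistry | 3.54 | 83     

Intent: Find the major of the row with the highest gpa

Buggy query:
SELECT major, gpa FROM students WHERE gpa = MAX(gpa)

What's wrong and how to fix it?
Bug: WHERE is evaluated per row; an aggregate over the whole table isn't defined there

Fix: Use a subquery: WHERE gpa = (SELECT MAX(gpa) FROM students)

Corrected query:
SELECT major, gpa FROM students WHERE gpa = (SELECT MAX(gpa) FROM students)

Result:
major | gpa 
------+-----
Art   | 3.86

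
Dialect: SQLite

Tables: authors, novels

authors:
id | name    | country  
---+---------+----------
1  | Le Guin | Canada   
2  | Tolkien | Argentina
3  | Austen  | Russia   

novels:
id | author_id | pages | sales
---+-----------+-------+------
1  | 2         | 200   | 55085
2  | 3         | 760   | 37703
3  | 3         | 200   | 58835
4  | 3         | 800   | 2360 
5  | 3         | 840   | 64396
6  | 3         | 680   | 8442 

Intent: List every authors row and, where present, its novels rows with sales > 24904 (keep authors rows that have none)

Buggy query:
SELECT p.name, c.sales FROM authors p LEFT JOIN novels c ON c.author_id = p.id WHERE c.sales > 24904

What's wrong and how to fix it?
Bug: A WHERE condition on the right-hand table after LEFT JOIN drops unmatched parents

Fix: Put 'c.sales > 24904' in the JOIN's ON clause instead of WHERE

Corrected query:
SELECT p.name, c.sales FROM authors p LEFT JOIN novels c ON c.author_id = p.id AND c.sales > 24904

Result:
name    | sales
--------+------
Le Guin | NULL 
Tolkien | 55085
Austen  | 37703
Austen  | 58835
Austen  | 64396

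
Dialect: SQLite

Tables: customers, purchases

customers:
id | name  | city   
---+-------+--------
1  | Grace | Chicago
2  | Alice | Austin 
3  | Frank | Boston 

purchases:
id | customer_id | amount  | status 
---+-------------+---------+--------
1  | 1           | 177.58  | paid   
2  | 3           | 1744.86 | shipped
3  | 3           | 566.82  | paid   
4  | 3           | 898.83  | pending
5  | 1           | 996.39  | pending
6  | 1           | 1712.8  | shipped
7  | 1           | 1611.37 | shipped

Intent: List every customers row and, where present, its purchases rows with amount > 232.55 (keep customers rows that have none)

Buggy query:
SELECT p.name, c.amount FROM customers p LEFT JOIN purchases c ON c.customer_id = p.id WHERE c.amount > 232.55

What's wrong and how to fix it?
Bug: Filtering c.amount in WHERE discards the NULL rows produced by LEFT JOIN, turning it into an inner join

Fix: Put 'c.amount > 232.55' in the JOIN's ON clause instead of WHERE

Corrected query:
SELECT p.name, c.amount FROM customers p LEFT JOIN purchases c ON c.customer_id = p.id AND c.amount > 232.55

Result:
name  | amount 
------+--------
Grace | 996.39 
Grace | 1611.37
Grace | 1712.8 
Alice | NULL   
Frank | 566.82 
Frank | 898.83 
Frank | 1744.86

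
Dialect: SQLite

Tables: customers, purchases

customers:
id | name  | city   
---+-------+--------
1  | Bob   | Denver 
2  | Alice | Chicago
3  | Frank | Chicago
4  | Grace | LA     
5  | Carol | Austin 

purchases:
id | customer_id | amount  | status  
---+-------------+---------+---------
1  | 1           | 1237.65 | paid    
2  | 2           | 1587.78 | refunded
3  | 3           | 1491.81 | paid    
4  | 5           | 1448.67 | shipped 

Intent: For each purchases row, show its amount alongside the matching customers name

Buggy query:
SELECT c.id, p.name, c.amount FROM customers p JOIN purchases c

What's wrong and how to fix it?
Bug: JOIN with no ON clause produces a cartesian product; every purchases row pairs with every customers row

Fix: Add ON c.customer_id = p.id to the JOIN

Corrected query:
SELECT c.id, p.name, c.amount FROM customers p JOIN purchases c ON c.customer_id = p.id

Result:
id | name  | amount 
---+-------+--------
1  | Bob   | 1237.65
2  | Alice | 1587.78
3  | Frank | 1491.81
4  | Carol | 1448.67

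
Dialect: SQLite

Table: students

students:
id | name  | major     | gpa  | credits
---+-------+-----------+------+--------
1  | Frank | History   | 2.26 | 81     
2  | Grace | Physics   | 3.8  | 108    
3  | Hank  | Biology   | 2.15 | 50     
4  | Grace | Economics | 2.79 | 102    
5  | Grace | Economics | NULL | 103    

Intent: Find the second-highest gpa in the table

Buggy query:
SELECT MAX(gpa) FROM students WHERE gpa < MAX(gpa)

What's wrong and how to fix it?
Bug: The inner MAX is an aggregate inside WHERE, which is not allowed

Fix: Put the inner MAX in a scalar subquery

Corrected query:
SELECT MAX(gpa) FROM students WHERE gpa < (SELECT MAX(gpa) FROM students)

Result:
MAX(gpa)
--------
2.79    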